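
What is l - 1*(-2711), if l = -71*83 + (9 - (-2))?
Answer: -3171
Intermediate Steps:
l = -5882 (l = -5893 + (9 - 1*(-2)) = -5893 + (9 + 2) = -5893 + 11 = -5882)
l - 1*(-2711) = -5882 - 1*(-2711) = -5882 + 2711 = -3171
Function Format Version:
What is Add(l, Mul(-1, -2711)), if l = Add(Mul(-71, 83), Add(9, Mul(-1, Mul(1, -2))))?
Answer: -3171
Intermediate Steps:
l = -5882 (l = Add(-5893, Add(9, Mul(-1, -2))) = Add(-5893, Add(9, 2)) = Add(-5893, 11) = -5882)
Add(l, Mul(-1, -2711)) = Add(-5882, Mul(-1, -2711)) = Add(-5882, 2711) = -3171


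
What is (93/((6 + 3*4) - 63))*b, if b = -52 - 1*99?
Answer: 4681/15 ≈ 312.07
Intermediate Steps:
b = -151 (b = -52 - 99 = -151)
(93/((6 + 3*4) - 63))*b = (93/((6 + 3*4) - 63))*(-151) = (93/((6 + 12) - 63))*(-151) = (93/(18 - 63))*(-151) = (93/(-45))*(-151) = -1/45*93*(-151) = -31/15*(-151) = 4681/15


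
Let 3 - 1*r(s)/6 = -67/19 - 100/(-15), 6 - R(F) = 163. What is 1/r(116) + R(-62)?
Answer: -2531/16 ≈ -158.19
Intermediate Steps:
R(F) = -157 (R(F) = 6 - 1*163 = 6 - 163 = -157)
r(s) = -16/19 (r(s) = 18 - 6*(-67/19 - 100/(-15)) = 18 - 6*(-67*1/19 - 100*(-1/15)) = 18 - 6*(-67/19 + 20/3) = 18 - 6*179/57 = 18 - 358/19 = -16/19)
1/r(116) + R(-62) = 1/(-16/19) - 157 = -19/16 - 157 = -2531/16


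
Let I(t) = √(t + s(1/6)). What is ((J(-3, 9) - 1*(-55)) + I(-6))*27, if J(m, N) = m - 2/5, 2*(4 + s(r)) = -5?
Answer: 6966/5 + 135*I*√2/2 ≈ 1393.2 + 95.459*I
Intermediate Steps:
s(r) = -13/2 (s(r) = -4 + (½)*(-5) = -4 - 5/2 = -13/2)
J(m, N) = -⅖ + m (J(m, N) = m - 2*⅕ = m - ⅖ = -⅖ + m)
I(t) = √(-13/2 + t) (I(t) = √(t - 13/2) = √(-13/2 + t))
((J(-3, 9) - 1*(-55)) + I(-6))*27 = (((-⅖ - 3) - 1*(-55)) + √(-26 + 4*(-6))/2)*27 = ((-17/5 + 55) + √(-26 - 24)/2)*27 = (258/5 + √(-50)/2)*27 = (258/5 + (5*I*√2)/2)*27 = (258/5 + 5*I*√2/2)*27 = 6966/5 + 135*I*√2/2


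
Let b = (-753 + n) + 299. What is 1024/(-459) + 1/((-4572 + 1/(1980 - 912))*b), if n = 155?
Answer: -1495024769308/670133392695 ≈ -2.2309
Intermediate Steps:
b = -299 (b = (-753 + 155) + 299 = -598 + 299 = -299)
1024/(-459) + 1/((-4572 + 1/(1980 - 912))*b) = 1024/(-459) + 1/(-4572 + 1/(1980 - 912)*(-299)) = 1024*(-1/459) - 1/299/(-4572 + 1/1068) = -1024/459 - 1/299/(-4572 + 1/1068) = -1024/459 - 1/299/(-4882895/1068) = -1024/459 - 1068/4882895*(-1/299) = -1024/459 + 1068/1459985605 = -1495024769308/670133392695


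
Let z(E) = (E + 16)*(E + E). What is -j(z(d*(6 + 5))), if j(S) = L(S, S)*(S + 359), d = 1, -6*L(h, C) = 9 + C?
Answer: 191553/2 ≈ 95777.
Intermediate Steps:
L(h, C) = -3/2 - C/6 (L(h, C) = -(9 + C)/6 = -3/2 - C/6)
z(E) = 2*E*(16 + E) (z(E) = (16 + E)*(2*E) = 2*E*(16 + E))
j(S) = (359 + S)*(-3/2 - S/6) (j(S) = (-3/2 - S/6)*(S + 359) = (-3/2 - S/6)*(359 + S) = (359 + S)*(-3/2 - S/6))
-j(z(d*(6 + 5))) = -(-1)*(9 + 2*(1*(6 + 5))*(16 + 1*(6 + 5)))*(359 + 2*(1*(6 + 5))*(16 + 1*(6 + 5)))/6 = -(-1)*(9 + 2*(1*11)*(16 + 1*11))*(359 + 2*(1*11)*(16 + 1*11))/6 = -(-1)*(9 + 2*11*(16 + 11))*(359 + 2*11*(16 + 11))/6 = -(-1)*(9 + 2*11*27)*(359 + 2*11*27)/6 = -(-1)*(9 + 594)*(359 + 594)/6 = -(-1)*603*953/6 = -1*(-191553/2) = 191553/2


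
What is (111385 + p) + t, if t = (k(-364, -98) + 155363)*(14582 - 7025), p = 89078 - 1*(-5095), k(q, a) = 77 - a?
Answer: 1175606224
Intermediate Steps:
p = 94173 (p = 89078 + 5095 = 94173)
t = 1175400666 (t = ((77 - 1*(-98)) + 155363)*(14582 - 7025) = ((77 + 98) + 155363)*7557 = (175 + 155363)*7557 = 155538*7557 = 1175400666)
(111385 + p) + t = (111385 + 94173) + 1175400666 = 205558 + 1175400666 = 1175606224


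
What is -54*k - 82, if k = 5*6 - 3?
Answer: -1540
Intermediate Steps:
k = 27 (k = 30 - 3 = 27)
-54*k - 82 = -54*27 - 82 = -1458 - 82 = -1540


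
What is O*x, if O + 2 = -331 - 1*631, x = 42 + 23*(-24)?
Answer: 491640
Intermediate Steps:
x = -510 (x = 42 - 552 = -510)
O = -964 (O = -2 + (-331 - 1*631) = -2 + (-331 - 631) = -2 - 962 = -964)
O*x = -964*(-510) = 491640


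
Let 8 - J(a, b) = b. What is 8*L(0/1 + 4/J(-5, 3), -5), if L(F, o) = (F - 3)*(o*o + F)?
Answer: -11352/25 ≈ -454.08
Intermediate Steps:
J(a, b) = 8 - b
L(F, o) = (-3 + F)*(F + o²) (L(F, o) = (-3 + F)*(o² + F) = (-3 + F)*(F + o²))
8*L(0/1 + 4/J(-5, 3), -5) = 8*((0/1 + 4/(8 - 1*3))² - 3*(0/1 + 4/(8 - 1*3)) - 3*(-5)² + (0/1 + 4/(8 - 1*3))*(-5)²) = 8*((0*1 + 4/(8 - 3))² - 3*(0*1 + 4/(8 - 3)) - 3*25 + (0*1 + 4/(8 - 3))*25) = 8*((0 + 4/5)² - 3*(0 + 4/5) - 75 + (0 + 4/5)*25) = 8*((0 + 4*(⅕))² - 3*(0 + 4*(⅕)) - 75 + (0 + 4*(⅕))*25) = 8*((0 + ⅘)² - 3*(0 + ⅘) - 75 + (0 + ⅘)*25) = 8*((⅘)² - 3*⅘ - 75 + (⅘)*25) = 8*(16/25 - 12/5 - 75 + 20) = 8*(-1419/25) = -11352/25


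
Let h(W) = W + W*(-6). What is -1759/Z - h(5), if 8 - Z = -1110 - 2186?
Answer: 80841/3304 ≈ 24.468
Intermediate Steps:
h(W) = -5*W (h(W) = W - 6*W = -5*W)
Z = 3304 (Z = 8 - (-1110 - 2186) = 8 - 1*(-3296) = 8 + 3296 = 3304)
-1759/Z - h(5) = -1759/3304 - (-5)*5 = -1759*1/3304 - 1*(-25) = -1759/3304 + 25 = 80841/3304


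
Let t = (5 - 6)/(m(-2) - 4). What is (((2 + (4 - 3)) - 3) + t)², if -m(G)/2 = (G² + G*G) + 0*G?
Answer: 1/400 ≈ 0.0025000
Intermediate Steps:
m(G) = -4*G² (m(G) = -2*((G² + G*G) + 0*G) = -2*((G² + G²) + 0) = -2*(2*G² + 0) = -4*G²)
t = 1/20 (t = (5 - 6)/(-4*(-2)² - 4) = -1/(-4*4 - 4) = -1/(-16 - 4) = -1/(-20) = -1*(-1/20) = 1/20 ≈ 0.050000)
(((2 + (4 - 3)) - 3) + t)² = (((2 + (4 - 3)) - 3) + 1/20)² = (((2 + 1) - 3) + 1/20)² = ((3 - 3) + 1/20)² = (0 + 1/20)² = (1/20)² = 1/400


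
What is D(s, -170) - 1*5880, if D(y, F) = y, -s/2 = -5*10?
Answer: -5780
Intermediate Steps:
s = 100 (s = -(-10)*10 = -2*(-50) = 100)
D(s, -170) - 1*5880 = 100 - 1*5880 = 100 - 5880 = -5780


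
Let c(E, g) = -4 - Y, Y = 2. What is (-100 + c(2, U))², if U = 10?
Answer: 11236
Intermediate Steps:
c(E, g) = -6 (c(E, g) = -4 - 1*2 = -4 - 2 = -6)
(-100 + c(2, U))² = (-100 - 6)² = (-106)² = 11236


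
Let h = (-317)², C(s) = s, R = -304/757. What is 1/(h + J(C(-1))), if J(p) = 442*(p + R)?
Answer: 757/75601211 ≈ 1.0013e-5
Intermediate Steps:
R = -304/757 (R = -304*1/757 = -304/757 ≈ -0.40159)
J(p) = -134368/757 + 442*p (J(p) = 442*(p - 304/757) = 442*(-304/757 + p) = -134368/757 + 442*p)
h = 100489
1/(h + J(C(-1))) = 1/(100489 + (-134368/757 + 442*(-1))) = 1/(100489 + (-134368/757 - 442)) = 1/(100489 - 468962/757) = 1/(75601211/757) = 757/75601211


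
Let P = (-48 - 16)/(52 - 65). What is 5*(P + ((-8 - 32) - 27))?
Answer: -4035/13 ≈ -310.38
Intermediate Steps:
P = 64/13 (P = -64/(-13) = -64*(-1/13) = 64/13 ≈ 4.9231)
5*(P + ((-8 - 32) - 27)) = 5*(64/13 + ((-8 - 32) - 27)) = 5*(64/13 + (-40 - 27)) = 5*(64/13 - 67) = 5*(-807/13) = -4035/13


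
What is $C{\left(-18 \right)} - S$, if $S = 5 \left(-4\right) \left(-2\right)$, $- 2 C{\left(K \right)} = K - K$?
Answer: $-40$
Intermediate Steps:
$C{\left(K \right)} = 0$ ($C{\left(K \right)} = - \frac{K - K}{2} = \left(- \frac{1}{2}\right) 0 = 0$)
$S = 40$ ($S = \left(-20\right) \left(-2\right) = 40$)
$C{\left(-18 \right)} - S = 0 - 40 = -40$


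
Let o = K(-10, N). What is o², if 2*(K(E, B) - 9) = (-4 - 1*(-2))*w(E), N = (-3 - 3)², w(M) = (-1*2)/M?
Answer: 1936/25 ≈ 77.440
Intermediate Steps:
w(M) = -2/M
N = 36 (N = (-6)² = 36)
K(E, B) = 9 + 2/E (K(E, B) = 9 + ((-4 - 1*(-2))*(-2/E))/2 = 9 + ((-4 + 2)*(-2/E))/2 = 9 + (-(-4)/E)/2 = 9 + (4/E)/2 = 9 + 2/E)
o = 44/5 (o = 9 + 2/(-10) = 9 + 2*(-⅒) = 9 - ⅕ = 44/5 ≈ 8.8000)
o² = (44/5)² = 1936/25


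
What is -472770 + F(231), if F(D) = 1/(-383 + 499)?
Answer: -54841319/116 ≈ -4.7277e+5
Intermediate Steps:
F(D) = 1/116
-472770 + F(231) = -472770 + 1/116 = -54841319/116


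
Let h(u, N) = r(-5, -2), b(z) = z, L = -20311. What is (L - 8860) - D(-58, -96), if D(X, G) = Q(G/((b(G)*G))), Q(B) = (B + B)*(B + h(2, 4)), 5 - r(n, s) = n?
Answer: -134419009/4608 ≈ -29171.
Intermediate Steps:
r(n, s) = 5 - n
h(u, N) = 10 (h(u, N) = 5 - 1*(-5) = 5 + 5 = 10)
Q(B) = 2*B*(10 + B) (Q(B) = (B + B)*(B + 10) = (2*B)*(10 + B) = 2*B*(10 + B))
D(X, G) = 2*(10 + 1/G)/G (D(X, G) = 2*(G/((G*G)))*(10 + G/((G*G))) = 2*(G/(G**2))*(10 + G/(G**2)) = 2*(G/G**2)*(10 + G/G**2) = 2*(10 + 1/G)/G)
(L - 8860) - D(-58, -96) = (-20311 - 8860) - 2*(1 + 10*(-96))/(-96)**2 = -29171 - 2*(1 - 960)/9216 = -29171 - 2*(-959)/9216 = -29171 - 1*(-959/4608) = -29171 + 959/4608 = -134419009/4608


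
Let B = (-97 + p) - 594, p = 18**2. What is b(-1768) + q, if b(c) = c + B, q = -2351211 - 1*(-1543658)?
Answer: -809688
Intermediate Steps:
q = -807553 (q = -2351211 + 1543658 = -807553)
p = 324
B = -367 (B = (-97 + 324) - 594 = 227 - 594 = -367)
b(c) = -367 + c (b(c) = c - 367 = -367 + c)
b(-1768) + q = (-367 - 1768) - 807553 = -2135 - 807553 = -809688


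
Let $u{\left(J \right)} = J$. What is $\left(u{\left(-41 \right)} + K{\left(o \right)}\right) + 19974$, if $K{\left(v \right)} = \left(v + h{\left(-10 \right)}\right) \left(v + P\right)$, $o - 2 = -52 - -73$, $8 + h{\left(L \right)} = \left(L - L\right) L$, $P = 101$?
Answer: $21793$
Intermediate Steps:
$h{\left(L \right)} = -8$ ($h{\left(L \right)} = -8 + \left(L - L\right) L = -8 + 0 L = -8 + 0 = -8$)
$o = 23$ ($o = 2 - -21 = 2 + \left(-52 + 73\right) = 2 + 21 = 23$)
$K{\left(v \right)} = \left(-8 + v\right) \left(101 + v\right)$ ($K{\left(v \right)} = \left(v - 8\right) \left(v + 101\right) = \left(-8 + v\right) \left(101 + v\right)$)
$\left(u{\left(-41 \right)} + K{\left(o \right)}\right) + 19974 = \left(-41 + \left(-808 + 23^{2} + 93 \cdot 23\right)\right) + 19974 = \left(-41 + \left(-808 + 529 + 2139\right)\right) + 19974 = \left(-41 + 1860\right) + 19974 = 1819 + 19974 = 21793$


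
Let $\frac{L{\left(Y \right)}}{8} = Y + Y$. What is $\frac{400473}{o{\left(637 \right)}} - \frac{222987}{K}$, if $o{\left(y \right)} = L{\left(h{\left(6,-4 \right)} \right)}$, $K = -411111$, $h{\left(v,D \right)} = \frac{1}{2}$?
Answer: $\frac{54880213133}{1096296} \approx 50060.0$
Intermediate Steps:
$h{\left(v,D \right)} = \frac{1}{2}$
$L{\left(Y \right)} = 16 Y$ ($L{\left(Y \right)} = 8 \left(Y + Y\right) = 8 \cdot 2 Y = 16 Y$)
$o{\left(y \right)} = 8$ ($o{\left(y \right)} = 16 \cdot \frac{1}{2} = 8$)
$\frac{400473}{o{\left(637 \right)}} - \frac{222987}{K} = \frac{400473}{8} - \frac{222987}{-411111} = 400473 \cdot \frac{1}{8} - - \frac{74329}{137037} = \frac{400473}{8} + \frac{74329}{137037} = \frac{54880213133}{1096296}$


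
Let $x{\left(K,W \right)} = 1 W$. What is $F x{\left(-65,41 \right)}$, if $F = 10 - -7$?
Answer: $697$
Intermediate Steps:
$F = 17$ ($F = 10 + 7 = 17$)
$x{\left(K,W \right)} = W$
$F x{\left(-65,41 \right)} = 17 \cdot 41 = 697$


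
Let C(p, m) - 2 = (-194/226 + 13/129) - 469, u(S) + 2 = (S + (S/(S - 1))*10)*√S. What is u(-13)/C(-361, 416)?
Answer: 29154/6818503 + 379002*I*√13/47729521 ≈ 0.0042757 + 0.02863*I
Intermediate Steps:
u(S) = -2 + √S*(S + 10*S/(-1 + S)) (u(S) = -2 + (S + (S/(S - 1))*10)*√S = -2 + (S + (S/(-1 + S))*10)*√S = -2 + (S + 10*S/(-1 + S))*√S = -2 + √S*(S + 10*S/(-1 + S)))
C(p, m) = -6818503/14577 (C(p, m) = 2 + ((-194/226 + 13/129) - 469) = 2 + ((-194*1/226 + 13*(1/129)) - 469) = 2 + ((-97/113 + 13/129) - 469) = 2 + (-11044/14577 - 469) = 2 - 6847657/14577 = -6818503/14577)
u(-13)/C(-361, 416) = ((2 + (-13)^(5/2) - 2*(-13) + 9*(-13)^(3/2))/(-1 - 13))/(-6818503/14577) = ((2 + 169*I*√13 + 26 + 9*(-13*I*√13))/(-14))*(-14577/6818503) = -(2 + 169*I*√13 + 26 - 117*I*√13)/14*(-14577/6818503) = -(28 + 52*I*√13)/14*(-14577/6818503) = (-2 - 26*I*√13/7)*(-14577/6818503) = 29154/6818503 + 379002*I*√13/47729521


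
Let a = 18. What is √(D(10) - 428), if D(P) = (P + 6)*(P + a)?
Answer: 2*√5 ≈ 4.4721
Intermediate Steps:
D(P) = (6 + P)*(18 + P) (D(P) = (P + 6)*(P + 18) = (6 + P)*(18 + P))
√(D(10) - 428) = √((108 + 10² + 24*10) - 428) = √((108 + 100 + 240) - 428) = √(448 - 428) = √20 = 2*√5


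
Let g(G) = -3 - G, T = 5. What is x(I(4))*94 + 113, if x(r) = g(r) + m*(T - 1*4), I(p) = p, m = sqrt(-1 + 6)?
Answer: -545 + 94*sqrt(5) ≈ -334.81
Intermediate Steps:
m = sqrt(5) ≈ 2.2361
x(r) = -3 + sqrt(5) - r (x(r) = (-3 - r) + sqrt(5)*(5 - 1*4) = (-3 - r) + sqrt(5)*(5 - 4) = (-3 - r) + sqrt(5)*1 = (-3 - r) + sqrt(5) = -3 + sqrt(5) - r)
x(I(4))*94 + 113 = (-3 + sqrt(5) - 1*4)*94 + 113 = (-3 + sqrt(5) - 4)*94 + 113 = (-7 + sqrt(5))*94 + 113 = (-658 + 94*sqrt(5)) + 113 = -545 + 94*sqrt(5)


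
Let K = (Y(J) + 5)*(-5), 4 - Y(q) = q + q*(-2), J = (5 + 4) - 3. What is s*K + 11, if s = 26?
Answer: -1939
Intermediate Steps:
J = 6 (J = 9 - 3 = 6)
Y(q) = 4 + q (Y(q) = 4 - (q + q*(-2)) = 4 - (q - 2*q) = 4 - (-1)*q = 4 + q)
K = -75 (K = ((4 + 6) + 5)*(-5) = (10 + 5)*(-5) = 15*(-5) = -75)
s*K + 11 = 26*(-75) + 11 = -1950 + 11 = -1939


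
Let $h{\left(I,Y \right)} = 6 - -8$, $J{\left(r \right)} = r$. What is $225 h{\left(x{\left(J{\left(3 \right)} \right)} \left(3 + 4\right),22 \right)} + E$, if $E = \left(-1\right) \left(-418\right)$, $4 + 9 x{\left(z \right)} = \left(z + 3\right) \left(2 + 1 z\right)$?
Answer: $3568$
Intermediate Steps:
$x{\left(z \right)} = - \frac{4}{9} + \frac{\left(2 + z\right) \left(3 + z\right)}{9}$ ($x{\left(z \right)} = - \frac{4}{9} + \frac{\left(z + 3\right) \left(2 + 1 z\right)}{9} = - \frac{4}{9} + \frac{\left(3 + z\right) \left(2 + z\right)}{9} = - \frac{4}{9} + \frac{\left(2 + z\right) \left(3 + z\right)}{9}$)
$E = 418$
$h{\left(I,Y \right)} = 14$ ($h{\left(I,Y \right)} = 6 + 8 = 14$)
$225 h{\left(x{\left(J{\left(3 \right)} \right)} \left(3 + 4\right),22 \right)} + E = 225 \cdot 14 + 418 = 3150 + 418 = 3568$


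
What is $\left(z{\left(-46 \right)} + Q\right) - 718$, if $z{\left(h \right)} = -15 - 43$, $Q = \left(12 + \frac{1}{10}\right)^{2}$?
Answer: $- \frac{62959}{100} \approx -629.59$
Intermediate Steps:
$Q = \frac{14641}{100}$ ($Q = \left(12 + \frac{1}{10}\right)^{2} = \left(\frac{121}{10}\right)^{2} = \frac{14641}{100} \approx 146.41$)
$z{\left(h \right)} = -58$
$\left(z{\left(-46 \right)} + Q\right) - 718 = \left(-58 + \frac{14641}{100}\right) - 718 = \frac{8841}{100} - 718 = - \frac{62959}{100}$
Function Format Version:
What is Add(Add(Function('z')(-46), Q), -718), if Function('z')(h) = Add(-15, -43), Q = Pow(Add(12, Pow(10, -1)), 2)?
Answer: Rational(-62959, 100) ≈ -629.59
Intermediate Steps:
Q = Rational(14641, 100) (Q = Pow(Add(12, Rational(1, 10)), 2) = Pow(Rational(121, 10), 2) = Rational(14641, 100) ≈ 146.41)
Function('z')(h) = -58
Add(Add(Function('z')(-46), Q), -718) = Add(Add(-58, Rational(14641, 100)), -718) = Add(Rational(8841, 100), -718) = Rational(-62959, 100)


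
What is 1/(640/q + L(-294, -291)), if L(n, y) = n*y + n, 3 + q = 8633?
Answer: 863/73579444 ≈ 1.1729e-5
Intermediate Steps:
q = 8630 (q = -3 + 8633 = 8630)
L(n, y) = n + n*y
1/(640/q + L(-294, -291)) = 1/(640/8630 - 294*(1 - 291)) = 1/(640*(1/8630) - 294*(-290)) = 1/(64/863 + 85260) = 1/(73579444/863) = 863/73579444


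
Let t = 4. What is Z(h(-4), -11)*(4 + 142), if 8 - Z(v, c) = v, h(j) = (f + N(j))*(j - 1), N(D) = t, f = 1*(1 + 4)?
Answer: 7738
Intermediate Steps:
f = 5 (f = 1*5 = 5)
N(D) = 4
h(j) = -9 + 9*j (h(j) = (5 + 4)*(j - 1) = 9*(-1 + j) = -9 + 9*j)
Z(v, c) = 8 - v
Z(h(-4), -11)*(4 + 142) = (8 - (-9 + 9*(-4)))*(4 + 142) = (8 - (-9 - 36))*146 = (8 - 1*(-45))*146 = (8 + 45)*146 = 53*146 = 7738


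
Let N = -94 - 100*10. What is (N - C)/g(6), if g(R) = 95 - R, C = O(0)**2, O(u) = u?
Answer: -1094/89 ≈ -12.292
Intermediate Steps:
C = 0 (C = 0**2 = 0)
N = -1094 (N = -94 - 1000 = -1094)
(N - C)/g(6) = (-1094 - 1*0)/(95 - 1*6) = (-1094 + 0)/(95 - 6) = -1094/89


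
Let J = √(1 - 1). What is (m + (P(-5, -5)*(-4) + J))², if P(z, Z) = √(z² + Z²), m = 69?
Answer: 5561 - 2760*√2 ≈ 1657.8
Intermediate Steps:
P(z, Z) = √(Z² + z²)
J = 0 (J = √0 = 0)
(m + (P(-5, -5)*(-4) + J))² = (69 + (√((-5)² + (-5)²)*(-4) + 0))² = (69 + (√(25 + 25)*(-4) + 0))² = (69 + (√50*(-4) + 0))² = (69 + ((5*√2)*(-4) + 0))² = (69 + (-20*√2 + 0))² = (69 - 20*√2)²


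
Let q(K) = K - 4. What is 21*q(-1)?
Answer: -105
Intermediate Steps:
q(K) = -4 + K
21*q(-1) = 21*(-4 - 1) = 21*(-5) = -105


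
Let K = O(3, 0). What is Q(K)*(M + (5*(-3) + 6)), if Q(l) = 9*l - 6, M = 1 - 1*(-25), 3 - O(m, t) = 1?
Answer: 204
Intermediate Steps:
O(m, t) = 2 (O(m, t) = 3 - 1*1 = 3 - 1 = 2)
K = 2
M = 26 (M = 1 + 25 = 26)
Q(l) = -6 + 9*l
Q(K)*(M + (5*(-3) + 6)) = (-6 + 9*2)*(26 + (5*(-3) + 6)) = (-6 + 18)*(26 + (-15 + 6)) = 12*(26 - 9) = 12*17 = 204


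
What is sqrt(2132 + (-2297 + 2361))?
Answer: 6*sqrt(61) ≈ 46.862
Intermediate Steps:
sqrt(2132 + (-2297 + 2361)) = sqrt(2132 + 64) = sqrt(2196) = 6*sqrt(61)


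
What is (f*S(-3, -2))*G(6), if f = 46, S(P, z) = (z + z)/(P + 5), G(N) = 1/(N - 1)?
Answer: -92/5 ≈ -18.400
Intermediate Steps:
G(N) = 1/(-1 + N)
S(P, z) = 2*z/(5 + P) (S(P, z) = (2*z)/(5 + P) = 2*z/(5 + P))
(f*S(-3, -2))*G(6) = (46*(2*(-2)/(5 - 3)))/(-1 + 6) = (46*(2*(-2)/2))/5 = (46*(2*(-2)*(½)))*(⅕) = (46*(-2))*(⅕) = -92*⅕ = -92/5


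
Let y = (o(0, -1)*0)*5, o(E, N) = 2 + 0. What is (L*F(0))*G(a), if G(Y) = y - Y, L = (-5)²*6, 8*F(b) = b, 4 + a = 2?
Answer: 0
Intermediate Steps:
a = -2 (a = -4 + 2 = -2)
F(b) = b/8
o(E, N) = 2
L = 150 (L = 25*6 = 150)
y = 0 (y = (2*0)*5 = 0*5 = 0)
G(Y) = -Y (G(Y) = 0 - Y = -Y)
(L*F(0))*G(a) = (150*((⅛)*0))*(-1*(-2)) = (150*0)*2 = 0*2 = 0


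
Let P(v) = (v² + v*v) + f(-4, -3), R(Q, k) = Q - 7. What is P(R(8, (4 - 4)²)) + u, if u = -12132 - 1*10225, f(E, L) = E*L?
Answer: -22343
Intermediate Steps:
u = -22357 (u = -12132 - 10225 = -22357)
R(Q, k) = -7 + Q
P(v) = 12 + 2*v² (P(v) = (v² + v*v) - 4*(-3) = (v² + v²) + 12 = 2*v² + 12 = 12 + 2*v²)
P(R(8, (4 - 4)²)) + u = (12 + 2*(-7 + 8)²) - 22357 = (12 + 2*1²) - 22357 = (12 + 2*1) - 22357 = (12 + 2) - 22357 = 14 - 22357 = -22343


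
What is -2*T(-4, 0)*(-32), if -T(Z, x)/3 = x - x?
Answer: 0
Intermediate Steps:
T(Z, x) = 0 (T(Z, x) = -3*(x - x) = -3*0 = 0)
-2*T(-4, 0)*(-32) = -2*0*(-32) = 0*(-32) = 0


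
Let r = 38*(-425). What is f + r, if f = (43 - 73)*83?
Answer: -18640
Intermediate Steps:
f = -2490 (f = -30*83 = -2490)
r = -16150
f + r = -2490 - 16150 = -18640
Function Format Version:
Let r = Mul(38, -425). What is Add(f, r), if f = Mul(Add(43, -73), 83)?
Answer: -18640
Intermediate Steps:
f = -2490 (f = Mul(-30, 83) = -2490)
r = -16150
Add(f, r) = Add(-2490, -16150) = -18640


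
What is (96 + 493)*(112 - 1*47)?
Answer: 38285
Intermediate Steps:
(96 + 493)*(112 - 1*47) = 589*(112 - 47) = 589*65 = 38285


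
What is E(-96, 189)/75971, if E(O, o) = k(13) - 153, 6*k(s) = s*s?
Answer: -107/65118 ≈ -0.0016432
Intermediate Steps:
k(s) = s²/6 (k(s) = (s*s)/6 = s²/6)
E(O, o) = -749/6 (E(O, o) = (⅙)*13² - 153 = (⅙)*169 - 153 = 169/6 - 153 = -749/6)
E(-96, 189)/75971 = -749/6/75971 = -749/6*1/75971 = -107/65118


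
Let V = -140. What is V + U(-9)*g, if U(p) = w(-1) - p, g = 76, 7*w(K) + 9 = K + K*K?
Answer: 3124/7 ≈ 446.29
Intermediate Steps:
w(K) = -9/7 + K/7 + K²/7 (w(K) = -9/7 + (K + K*K)/7 = -9/7 + (K + K²)/7 = -9/7 + (K/7 + K²/7) = -9/7 + K/7 + K²/7)
U(p) = -9/7 - p (U(p) = (-9/7 + (⅐)*(-1) + (⅐)*(-1)²) - p = (-9/7 - ⅐ + (⅐)*1) - p = (-9/7 - ⅐ + ⅐) - p = -9/7 - p)
V + U(-9)*g = -140 + (-9/7 - 1*(-9))*76 = -140 + (-9/7 + 9)*76 = -140 + (54/7)*76 = -140 + 4104/7 = 3124/7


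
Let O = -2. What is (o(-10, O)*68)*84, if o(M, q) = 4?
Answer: 22848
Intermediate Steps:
(o(-10, O)*68)*84 = (4*68)*84 = 272*84 = 22848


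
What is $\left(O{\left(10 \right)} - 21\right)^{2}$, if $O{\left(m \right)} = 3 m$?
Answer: $81$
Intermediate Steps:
$\left(O{\left(10 \right)} - 21\right)^{2} = \left(3 \cdot 10 - 21\right)^{2} = \left(30 - 21\right)^{2} = 9^{2} = 81$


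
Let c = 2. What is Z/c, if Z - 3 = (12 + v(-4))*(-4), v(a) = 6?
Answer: -69/2 ≈ -34.500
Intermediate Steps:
Z = -69 (Z = 3 + (12 + 6)*(-4) = 3 + 18*(-4) = 3 - 72 = -69)
Z/c = -69/2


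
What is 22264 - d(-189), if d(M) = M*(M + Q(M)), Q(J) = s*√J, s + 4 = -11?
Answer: -13457 - 8505*I*√21 ≈ -13457.0 - 38975.0*I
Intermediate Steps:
s = -15 (s = -4 - 11 = -15)
Q(J) = -15*√J
d(M) = M*(M - 15*√M)
22264 - d(-189) = 22264 - ((-189)² - (-8505)*I*√21) = 22264 - (35721 - (-8505)*I*√21) = 22264 - (35721 + 8505*I*√21) = 22264 + (-35721 - 8505*I*√21) = -13457 - 8505*I*√21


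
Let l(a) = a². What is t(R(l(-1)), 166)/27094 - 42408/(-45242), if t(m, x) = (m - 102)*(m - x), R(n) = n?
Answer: 951480141/612893374 ≈ 1.5524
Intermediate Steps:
t(m, x) = (-102 + m)*(m - x)
t(R(l(-1)), 166)/27094 - 42408/(-45242) = (((-1)²)² - 102*(-1)² + 102*166 - 1*(-1)²*166)/27094 - 42408/(-45242) = (1² - 102*1 + 16932 - 1*1*166)*(1/27094) - 42408*(-1/45242) = (1 - 102 + 16932 - 166)*(1/27094) + 21204/22621 = 16665*(1/27094) + 21204/22621 = 16665/27094 + 21204/22621 = 951480141/612893374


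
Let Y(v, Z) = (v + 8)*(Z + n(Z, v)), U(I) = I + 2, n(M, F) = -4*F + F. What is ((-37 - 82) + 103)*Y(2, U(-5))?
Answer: 1440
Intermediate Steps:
n(M, F) = -3*F
U(I) = 2 + I
Y(v, Z) = (8 + v)*(Z - 3*v) (Y(v, Z) = (v + 8)*(Z - 3*v) = (8 + v)*(Z - 3*v))
((-37 - 82) + 103)*Y(2, U(-5)) = ((-37 - 82) + 103)*(-24*2 - 3*2² + 8*(2 - 5) + (2 - 5)*2) = (-119 + 103)*(-48 - 3*4 + 8*(-3) - 3*2) = -16*(-48 - 12 - 24 - 6) = -16*(-90) = 1440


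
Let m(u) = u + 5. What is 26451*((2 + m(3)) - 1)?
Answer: 238059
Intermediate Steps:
m(u) = 5 + u
26451*((2 + m(3)) - 1) = 26451*((2 + (5 + 3)) - 1) = 26451*((2 + 8) - 1) = 26451*(10 - 1) = 26451*9 = 238059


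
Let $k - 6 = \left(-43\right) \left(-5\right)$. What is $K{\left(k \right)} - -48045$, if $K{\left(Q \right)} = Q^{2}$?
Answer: $96886$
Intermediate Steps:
$k = 221$ ($k = 6 - -215 = 6 + 215 = 221$)
$K{\left(k \right)} - -48045 = 221^{2} - -48045 = 48841 + 48045 = 96886$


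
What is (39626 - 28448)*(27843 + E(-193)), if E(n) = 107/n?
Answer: 60066011376/193 ≈ 3.1122e+8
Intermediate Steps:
(39626 - 28448)*(27843 + E(-193)) = (39626 - 28448)*(27843 + 107/(-193)) = 11178*(27843 + 107*(-1/193)) = 11178*(27843 - 107/193) = 11178*(5373592/193) = 60066011376/193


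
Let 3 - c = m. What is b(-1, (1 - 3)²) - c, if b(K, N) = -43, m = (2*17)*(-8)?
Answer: -318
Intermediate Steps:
m = -272 (m = 34*(-8) = -272)
c = 275 (c = 3 - 1*(-272) = 3 + 272 = 275)
b(-1, (1 - 3)²) - c = -43 - 1*275 = -43 - 275 = -318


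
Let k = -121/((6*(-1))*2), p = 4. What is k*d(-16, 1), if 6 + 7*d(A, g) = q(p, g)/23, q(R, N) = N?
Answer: -16577/1932 ≈ -8.5802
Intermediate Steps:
d(A, g) = -6/7 + g/161 (d(A, g) = -6/7 + (g/23)/7 = -6/7 + g/161)
k = 121/12 (k = -121/((-6*2)) = -121/(-12) = -121*(-1/12) = 121/12 ≈ 10.083)
k*d(-16, 1) = 121*(-6/7 + (1/161)*1)/12 = 121*(-6/7 + 1/161)/12 = (121/12)*(-137/161) = -16577/1932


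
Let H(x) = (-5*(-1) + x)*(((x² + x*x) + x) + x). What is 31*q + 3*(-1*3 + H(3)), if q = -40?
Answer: -673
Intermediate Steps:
H(x) = (5 + x)*(2*x + 2*x²) (H(x) = (5 + x)*(((x² + x²) + x) + x) = (5 + x)*((2*x² + x) + x) = (5 + x)*((x + 2*x²) + x) = (5 + x)*(2*x + 2*x²))
31*q + 3*(-1*3 + H(3)) = 31*(-40) + 3*(-1*3 + 2*3*(5 + 3² + 6*3)) = -1240 + 3*(-3 + 2*3*(5 + 9 + 18)) = -1240 + 3*(-3 + 2*3*32) = -1240 + 3*(-3 + 192) = -1240 + 3*189 = -1240 + 567 = -673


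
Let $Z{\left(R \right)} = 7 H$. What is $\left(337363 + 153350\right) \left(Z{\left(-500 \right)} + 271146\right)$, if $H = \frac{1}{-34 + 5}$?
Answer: $\frac{3858587710851}{29} \approx 1.3305 \cdot 10^{11}$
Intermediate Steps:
$H = - \frac{1}{29}$ ($H = \frac{1}{-29} = - \frac{1}{29} \approx -0.034483$)
$Z{\left(R \right)} = - \frac{7}{29}$ ($Z{\left(R \right)} = 7 \left(- \frac{1}{29}\right) = - \frac{7}{29}$)
$\left(337363 + 153350\right) \left(Z{\left(-500 \right)} + 271146\right) = \left(337363 + 153350\right) \left(- \frac{7}{29} + 271146\right) = 490713 \cdot \frac{7863227}{29} = \frac{3858587710851}{29}$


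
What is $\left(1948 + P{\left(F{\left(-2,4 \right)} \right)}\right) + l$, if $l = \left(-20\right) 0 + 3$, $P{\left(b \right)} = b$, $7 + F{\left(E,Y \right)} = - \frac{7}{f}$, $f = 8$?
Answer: $\frac{15545}{8} \approx 1943.1$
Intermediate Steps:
$F{\left(E,Y \right)} = - \frac{63}{8}$ ($F{\left(E,Y \right)} = -7 - \frac{7}{8} = - \frac{63}{8}$)
$l = 3$ ($l = 0 + 3 = 3$)
$\left(1948 + P{\left(F{\left(-2,4 \right)} \right)}\right) + l = \left(1948 - \frac{63}{8}\right) + 3 = \frac{15521}{8} + 3 = \frac{15545}{8}$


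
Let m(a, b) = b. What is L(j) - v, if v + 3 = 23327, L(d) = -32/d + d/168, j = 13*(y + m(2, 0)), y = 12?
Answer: -12734509/546 ≈ -23323.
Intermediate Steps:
j = 156 (j = 13*(12 + 0) = 13*12 = 156)
L(d) = -32/d + d/168 (L(d) = -32/d + d*(1/168) = -32/d + d/168)
v = 23324 (v = -3 + 23327 = 23324)
L(j) - v = (-32/156 + (1/168)*156) - 1*23324 = (-32*1/156 + 13/14) - 23324 = (-8/39 + 13/14) - 23324 = 395/546 - 23324 = -12734509/546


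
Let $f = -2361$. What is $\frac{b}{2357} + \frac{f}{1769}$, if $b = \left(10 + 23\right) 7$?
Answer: $- \frac{5156238}{4169533} \approx -1.2366$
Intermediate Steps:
$b = 231$ ($b = 33 \cdot 7 = 231$)
$\frac{b}{2357} + \frac{f}{1769} = \frac{231}{2357} - \frac{2361}{1769} = - \frac{5156238}{4169533}$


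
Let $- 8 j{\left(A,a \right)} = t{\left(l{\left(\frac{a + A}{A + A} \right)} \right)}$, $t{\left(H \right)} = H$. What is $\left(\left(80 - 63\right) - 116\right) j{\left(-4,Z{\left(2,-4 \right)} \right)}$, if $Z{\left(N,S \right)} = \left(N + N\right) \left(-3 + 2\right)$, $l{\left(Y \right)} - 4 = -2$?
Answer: $\frac{99}{4} \approx 24.75$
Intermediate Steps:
$l{\left(Y \right)} = 2$ ($l{\left(Y \right)} = 4 - 2 = 2$)
$Z{\left(N,S \right)} = - 2 N$ ($Z{\left(N,S \right)} = 2 N \left(-1\right) = - 2 N$)
$j{\left(A,a \right)} = - \frac{1}{4}$ ($j{\left(A,a \right)} = \left(- \frac{1}{8}\right) 2 = - \frac{1}{4}$)
$\left(\left(80 - 63\right) - 116\right) j{\left(-4,Z{\left(2,-4 \right)} \right)} = \left(\left(80 - 63\right) - 116\right) \left(- \frac{1}{4}\right) = \left(17 - 116\right) \left(- \frac{1}{4}\right) = \left(-99\right) \left(- \frac{1}{4}\right) = \frac{99}{4}$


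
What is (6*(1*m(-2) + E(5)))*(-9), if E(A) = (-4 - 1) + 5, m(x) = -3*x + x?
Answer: -216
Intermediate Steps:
m(x) = -2*x
E(A) = 0 (E(A) = -5 + 5 = 0)
(6*(1*m(-2) + E(5)))*(-9) = (6*(1*(-2*(-2)) + 0))*(-9) = (6*(1*4 + 0))*(-9) = (6*(4 + 0))*(-9) = (6*4)*(-9) = 24*(-9) = -216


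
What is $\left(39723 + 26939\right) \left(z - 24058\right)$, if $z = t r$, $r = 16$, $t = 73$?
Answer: $-1525893180$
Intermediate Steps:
$z = 1168$ ($z = 73 \cdot 16 = 1168$)
$\left(39723 + 26939\right) \left(z - 24058\right) = \left(39723 + 26939\right) \left(1168 - 24058\right) = 66662 \left(-22890\right) = -1525893180$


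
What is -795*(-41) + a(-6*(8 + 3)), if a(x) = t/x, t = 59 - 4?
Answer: 195565/6 ≈ 32594.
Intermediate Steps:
t = 55
a(x) = 55/x
-795*(-41) + a(-6*(8 + 3)) = -795*(-41) + 55/((-6*(8 + 3))) = 32595 + 55/((-6*11)) = 32595 + 55/(-66) = 32595 + 55*(-1/66) = 32595 - 5/6 = 195565/6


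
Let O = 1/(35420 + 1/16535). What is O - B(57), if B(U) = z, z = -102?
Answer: 59738326037/585669701 ≈ 102.00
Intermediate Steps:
O = 16535/585669701 (O = 1/(35420 + 1/16535) = 1/(585669701/16535) = 16535/585669701 ≈ 2.8233e-5)
B(U) = -102
O - B(57) = 16535/585669701 - 1*(-102) = 16535/585669701 + 102 = 59738326037/585669701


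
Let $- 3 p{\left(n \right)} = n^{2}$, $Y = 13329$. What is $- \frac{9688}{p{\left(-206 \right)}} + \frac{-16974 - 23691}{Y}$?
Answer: $- \frac{111522157}{47135787} \approx -2.366$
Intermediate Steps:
$p{\left(n \right)} = - \frac{n^{2}}{3}$
$- \frac{9688}{p{\left(-206 \right)}} + \frac{-16974 - 23691}{Y} = - \frac{9688}{\left(- \frac{1}{3}\right) \left(-206\right)^{2}} + \frac{-16974 - 23691}{13329} = - \frac{9688}{\left(- \frac{1}{3}\right) 42436} - \frac{13555}{4443} = - \frac{9688}{- \frac{42436}{3}} - \frac{13555}{4443} = \left(-9688\right) \left(- \frac{3}{42436}\right) - \frac{13555}{4443} = \frac{7266}{10609} - \frac{13555}{4443} = - \frac{111522157}{47135787}$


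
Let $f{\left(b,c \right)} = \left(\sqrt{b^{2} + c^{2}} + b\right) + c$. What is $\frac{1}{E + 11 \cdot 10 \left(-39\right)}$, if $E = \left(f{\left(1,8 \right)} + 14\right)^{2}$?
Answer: $- \frac{924}{3380719} - \frac{23 \sqrt{65}}{6761438} \approx -0.00030074$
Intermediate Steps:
$f{\left(b,c \right)} = b + c + \sqrt{b^{2} + c^{2}}$ ($f{\left(b,c \right)} = \left(b + \sqrt{b^{2} + c^{2}}\right) + c = b + c + \sqrt{b^{2} + c^{2}}$)
$E = \left(23 + \sqrt{65}\right)^{2}$ ($E = \left(\left(1 + 8 + \sqrt{1^{2} + 8^{2}}\right) + 14\right)^{2} = \left(\left(1 + 8 + \sqrt{1 + 64}\right) + 14\right)^{2} = \left(\left(1 + 8 + \sqrt{65}\right) + 14\right)^{2} = \left(\left(9 + \sqrt{65}\right) + 14\right)^{2} = \left(23 + \sqrt{65}\right)^{2} \approx 964.86$)
$\frac{1}{E + 11 \cdot 10 \left(-39\right)} = \frac{1}{\left(23 + \sqrt{65}\right)^{2} + 11 \cdot 10 \left(-39\right)} = \frac{1}{\left(23 + \sqrt{65}\right)^{2} + 110 \left(-39\right)} = \frac{1}{\left(23 + \sqrt{65}\right)^{2} - 4290} = \frac{1}{-4290 + \left(23 + \sqrt{65}\right)^{2}}$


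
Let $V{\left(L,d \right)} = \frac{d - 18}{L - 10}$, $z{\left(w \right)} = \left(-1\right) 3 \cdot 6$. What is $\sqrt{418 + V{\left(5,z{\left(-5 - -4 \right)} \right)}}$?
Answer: $\frac{\sqrt{10630}}{5} \approx 20.62$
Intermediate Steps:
$z{\left(w \right)} = -18$ ($z{\left(w \right)} = \left(-3\right) 6 = -18$)
$V{\left(L,d \right)} = \frac{-18 + d}{-10 + L}$
$\sqrt{418 + V{\left(5,z{\left(-5 - -4 \right)} \right)}} = \sqrt{418 + \frac{-18 - 18}{-10 + 5}} = \sqrt{418 + \frac{1}{-5} \left(-36\right)} = \sqrt{418 - - \frac{36}{5}} = \sqrt{418 + \frac{36}{5}} = \sqrt{\frac{2126}{5}} = \frac{\sqrt{10630}}{5}$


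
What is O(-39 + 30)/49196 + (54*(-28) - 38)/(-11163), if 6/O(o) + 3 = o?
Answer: 152496437/1098349896 ≈ 0.13884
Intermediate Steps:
O(o) = 6/(-3 + o)
O(-39 + 30)/49196 + (54*(-28) - 38)/(-11163) = (6/(-3 + (-39 + 30)))/49196 + (54*(-28) - 38)/(-11163) = (6/(-3 - 9))*(1/49196) + (-1512 - 38)*(-1/11163) = (6/(-12))*(1/49196) - 1550*(-1/11163) = (6*(-1/12))*(1/49196) + 1550/11163 = -½*1/49196 + 1550/11163 = -1/98392 + 1550/11163 = 152496437/1098349896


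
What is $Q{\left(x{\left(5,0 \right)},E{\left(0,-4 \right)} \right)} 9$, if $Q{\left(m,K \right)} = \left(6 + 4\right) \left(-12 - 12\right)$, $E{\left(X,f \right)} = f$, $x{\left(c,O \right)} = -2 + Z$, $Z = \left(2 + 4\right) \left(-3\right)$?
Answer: $-2160$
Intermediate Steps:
$Z = -18$ ($Z = 6 \left(-3\right) = -18$)
$x{\left(c,O \right)} = -20$ ($x{\left(c,O \right)} = -2 - 18 = -20$)
$Q{\left(m,K \right)} = -240$ ($Q{\left(m,K \right)} = 10 \left(-24\right) = -240$)
$Q{\left(x{\left(5,0 \right)},E{\left(0,-4 \right)} \right)} 9 = \left(-240\right) 9 = -2160$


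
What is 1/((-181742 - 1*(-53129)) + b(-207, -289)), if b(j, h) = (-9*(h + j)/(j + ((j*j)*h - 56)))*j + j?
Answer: -1547953/199407189954 ≈ -7.7628e-6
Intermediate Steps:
b(j, h) = j - 9*j*(h + j)/(-56 + j + h*j**2) (b(j, h) = (-9*(h + j)/(j + (j**2*h - 56)))*j + j = (-9*(h + j)/(j + (h*j**2 - 56)))*j + j = (-9*(h + j)/(j + (-56 + h*j**2)))*j + j = (-9*(h + j)/(-56 + j + h*j**2))*j + j = -9*j*(h + j)/(-56 + j + h*j**2) + j = j - 9*j*(h + j)/(-56 + j + h*j**2))
1/((-181742 - 1*(-53129)) + b(-207, -289)) = 1/((-181742 - 1*(-53129)) - 207*(-56 - 9*(-289) - 8*(-207) - 289*(-207)**2)/(-56 - 207 - 289*(-207)**2)) = 1/((-181742 + 53129) - 207*(-56 + 2601 + 1656 - 289*42849)/(-56 - 207 - 289*42849)) = 1/(-128613 - 207*(-56 + 2601 + 1656 - 12383361)/(-56 - 207 - 12383361)) = 1/(-128613 - 207*(-12379160)/(-12383624)) = 1/(-128613 - 207*(-1/12383624)*(-12379160)) = 1/(-128613 - 320310765/1547953) = 1/(-199407189954/1547953) = -1547953/199407189954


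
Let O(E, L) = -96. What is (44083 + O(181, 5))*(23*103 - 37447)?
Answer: -1542975986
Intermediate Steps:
(44083 + O(181, 5))*(23*103 - 37447) = (44083 - 96)*(23*103 - 37447) = 43987*(2369 - 37447) = 43987*(-35078) = -1542975986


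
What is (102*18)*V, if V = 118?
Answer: 216648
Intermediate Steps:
(102*18)*V = (102*18)*118 = 1836*118 = 216648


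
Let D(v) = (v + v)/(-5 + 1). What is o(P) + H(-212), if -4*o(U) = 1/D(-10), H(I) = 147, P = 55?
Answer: 2939/20 ≈ 146.95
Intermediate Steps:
D(v) = -v/2 (D(v) = (2*v)/(-4) = (2*v)*(-¼) = -v/2)
o(U) = -1/20 (o(U) = -1/(4*((-½*(-10)))) = -¼/5 = -¼*⅕ = -1/20)
o(P) + H(-212) = -1/20 + 147 = 2939/20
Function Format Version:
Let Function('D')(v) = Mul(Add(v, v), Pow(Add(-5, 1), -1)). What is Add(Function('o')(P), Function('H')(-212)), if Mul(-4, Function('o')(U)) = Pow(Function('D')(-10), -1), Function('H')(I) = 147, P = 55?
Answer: Rational(2939, 20) ≈ 146.95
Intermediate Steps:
Function('D')(v) = Mul(Rational(-1, 2), v) (Function('D')(v) = Mul(Mul(2, v), Pow(-4, -1)) = Mul(Mul(2, v), Rational(-1, 4)) = Mul(Rational(-1, 2), v))
Function('o')(U) = Rational(-1, 20) (Function('o')(U) = Mul(Rational(-1, 4), Pow(Mul(Rational(-1, 2), -10), -1)) = Mul(Rational(-1, 4), Pow(5, -1)) = Mul(Rational(-1, 4), Rational(1, 5)) = Rational(-1, 20))
Add(Function('o')(P), Function('H')(-212)) = Add(Rational(-1, 20), 147) = Rational(2939, 20)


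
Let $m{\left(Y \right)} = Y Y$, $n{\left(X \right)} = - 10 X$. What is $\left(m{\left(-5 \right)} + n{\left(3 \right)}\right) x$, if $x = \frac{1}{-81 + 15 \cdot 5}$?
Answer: $\frac{5}{6} \approx 0.83333$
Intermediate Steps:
$m{\left(Y \right)} = Y^{2}$
$x = - \frac{1}{6}$ ($x = \frac{1}{-81 + 75} = \frac{1}{-6} = - \frac{1}{6} \approx -0.16667$)
$\left(m{\left(-5 \right)} + n{\left(3 \right)}\right) x = \left(\left(-5\right)^{2} - 30\right) \left(- \frac{1}{6}\right) = \left(25 - 30\right) \left(- \frac{1}{6}\right) = \left(-5\right) \left(- \frac{1}{6}\right) = \frac{5}{6}$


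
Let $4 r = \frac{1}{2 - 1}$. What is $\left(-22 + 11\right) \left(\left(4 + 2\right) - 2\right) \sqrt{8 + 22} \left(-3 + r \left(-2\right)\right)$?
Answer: $154 \sqrt{30} \approx 843.49$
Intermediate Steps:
$r = \frac{1}{4}$ ($r = \frac{1}{4 \left(2 - 1\right)} = \frac{1}{4 \cdot 1} = \frac{1}{4} \cdot 1 = \frac{1}{4} \approx 0.25$)
$\left(-22 + 11\right) \left(\left(4 + 2\right) - 2\right) \sqrt{8 + 22} \left(-3 + r \left(-2\right)\right) = \left(-22 + 11\right) \left(\left(4 + 2\right) - 2\right) \sqrt{8 + 22} \left(-3 + \frac{1}{4} \left(-2\right)\right) = - 11 \left(6 - 2\right) \sqrt{30} \left(-3 - \frac{1}{2}\right) = \left(-11\right) 4 \sqrt{30} \left(- \frac{7}{2}\right) = - 44 \sqrt{30} \left(- \frac{7}{2}\right) = 154 \sqrt{30}$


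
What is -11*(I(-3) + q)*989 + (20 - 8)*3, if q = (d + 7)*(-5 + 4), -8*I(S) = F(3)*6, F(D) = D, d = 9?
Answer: 794311/4 ≈ 1.9858e+5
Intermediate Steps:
I(S) = -9/4 (I(S) = -3*6/8 = -⅛*18 = -9/4)
q = -16 (q = (9 + 7)*(-5 + 4) = 16*(-1) = -16)
-11*(I(-3) + q)*989 + (20 - 8)*3 = -11*(-9/4 - 16)*989 + (20 - 8)*3 = -11*(-73/4)*989 + 12*3 = (803/4)*989 + 36 = 794167/4 + 36 = 794311/4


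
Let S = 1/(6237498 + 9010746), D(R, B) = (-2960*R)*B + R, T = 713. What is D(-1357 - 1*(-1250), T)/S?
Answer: 3443377566129732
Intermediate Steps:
D(R, B) = R - 2960*B*R (D(R, B) = -2960*B*R + R = R - 2960*B*R)
S = 1/15248244 ≈ 6.5581e-8
D(-1357 - 1*(-1250), T)/S = ((-1357 - 1*(-1250))*(1 - 2960*713))/(1/15248244) = ((-1357 + 1250)*(1 - 2110480))*15248244 = -107*(-2110479)*15248244 = 225821253*15248244 = 3443377566129732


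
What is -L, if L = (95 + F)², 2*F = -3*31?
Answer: -9409/4 ≈ -2352.3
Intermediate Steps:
F = -93/2 (F = (-3*31)/2 = (½)*(-93) = -93/2 ≈ -46.500)
L = 9409/4 (L = (95 - 93/2)² = (97/2)² = 9409/4 ≈ 2352.3)
-L = -1*9409/4 = -9409/4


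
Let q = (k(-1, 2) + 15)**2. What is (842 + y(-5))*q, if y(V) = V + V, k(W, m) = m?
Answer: 240448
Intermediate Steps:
q = 289 (q = (2 + 15)**2 = 17**2 = 289)
y(V) = 2*V
(842 + y(-5))*q = (842 + 2*(-5))*289 = (842 - 10)*289 = 832*289 = 240448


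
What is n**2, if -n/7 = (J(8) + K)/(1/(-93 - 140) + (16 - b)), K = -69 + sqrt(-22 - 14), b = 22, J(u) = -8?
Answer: 15676328773/1957201 - 2457988764*I/1957201 ≈ 8009.6 - 1255.9*I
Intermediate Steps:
K = -69 + 6*I (K = -69 + sqrt(-36) = -69 + 6*I ≈ -69.0 + 6.0*I)
n = -125587/1399 + 9786*I/1399 (n = -7*(-8 + (-69 + 6*I))/(1/(-93 - 140) + (16 - 1*22)) = -7*(-77 + 6*I)/(1/(-233) + (16 - 22)) = -7*(-77 + 6*I)/(-1/233 - 6) = -7*(-77 + 6*I)/(-1399/233) = -7*(-77 + 6*I)*(-233)/1399 = -7*(17941/1399 - 1398*I/1399) = -125587/1399 + 9786*I/1399 ≈ -89.769 + 6.995*I)
n**2 = (-125587/1399 + 9786*I/1399)**2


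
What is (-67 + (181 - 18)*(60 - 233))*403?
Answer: -11391198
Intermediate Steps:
(-67 + (181 - 18)*(60 - 233))*403 = (-67 + 163*(-173))*403 = (-67 - 28199)*403 = -28266*403 = -11391198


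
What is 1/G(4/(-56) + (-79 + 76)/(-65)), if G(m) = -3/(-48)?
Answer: 16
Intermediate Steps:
G(m) = 1/16 (G(m) = -3*(-1/48) = 1/16)
1/G(4/(-56) + (-79 + 76)/(-65)) = 1/(1/16) = 16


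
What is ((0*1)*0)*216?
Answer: 0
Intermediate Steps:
((0*1)*0)*216 = (0*0)*216 = 0*216 = 0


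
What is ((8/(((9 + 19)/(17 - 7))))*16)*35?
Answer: 1600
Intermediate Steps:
((8/(((9 + 19)/(17 - 7))))*16)*35 = ((8/((28/10)))*16)*35 = ((8/((28*(⅒))))*16)*35 = ((8/(14/5))*16)*35 = ((8*(5/14))*16)*35 = ((20/7)*16)*35 = (320/7)*35 = 1600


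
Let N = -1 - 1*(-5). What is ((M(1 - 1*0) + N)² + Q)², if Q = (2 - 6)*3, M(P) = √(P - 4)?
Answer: -191 + 16*I*√3 ≈ -191.0 + 27.713*I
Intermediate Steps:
N = 4 (N = -1 + 5 = 4)
M(P) = √(-4 + P)
Q = -12 (Q = -4*3 = -12)
((M(1 - 1*0) + N)² + Q)² = ((√(-4 + (1 - 1*0)) + 4)² - 12)² = ((√(-4 + (1 + 0)) + 4)² - 12)² = ((√(-4 + 1) + 4)² - 12)² = ((√(-3) + 4)² - 12)² = ((I*√3 + 4)² - 12)² = ((4 + I*√3)² - 12)² = (-12 + (4 + I*√3)²)²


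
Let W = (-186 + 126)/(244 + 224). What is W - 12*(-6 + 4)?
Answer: 931/39 ≈ 23.872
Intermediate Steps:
W = -5/39 (W = -60/468 = -60*1/468 = -5/39 ≈ -0.12821)
W - 12*(-6 + 4) = -5/39 - 12*(-6 + 4) = -5/39 - 12*(-2) = -5/39 - 1*(-24) = -5/39 + 24 = 931/39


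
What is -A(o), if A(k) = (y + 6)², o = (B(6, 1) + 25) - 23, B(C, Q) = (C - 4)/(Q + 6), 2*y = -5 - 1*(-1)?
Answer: -16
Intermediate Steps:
y = -2 (y = (-5 - 1*(-1))/2 = (-5 + 1)/2 = (½)*(-4) = -2)
B(C, Q) = (-4 + C)/(6 + Q)
o = 16/7 (o = ((-4 + 6)/(6 + 1) + 25) - 23 = (2/7 + 25) - 23 = 177/7 - 23 = 16/7 ≈ 2.2857)
A(k) = 16 (A(k) = (-2 + 6)² = 4² = 16)
-A(o) = -1*16 = -16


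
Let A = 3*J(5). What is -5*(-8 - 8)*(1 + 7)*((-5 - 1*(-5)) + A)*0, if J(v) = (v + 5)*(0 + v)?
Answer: 0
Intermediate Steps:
J(v) = v*(5 + v) (J(v) = (5 + v)*v = v*(5 + v))
A = 150 (A = 3*(5*(5 + 5)) = 3*(5*10) = 3*50 = 150)
-5*(-8 - 8)*(1 + 7)*((-5 - 1*(-5)) + A)*0 = -5*(-8 - 8)*(1 + 7)*((-5 - 1*(-5)) + 150)*0 = -5*(-16*8)*((-5 + 5) + 150)*0 = -(-640)*(0 + 150)*0 = -(-640)*150*0 = -5*(-19200)*0 = 96000*0 = 0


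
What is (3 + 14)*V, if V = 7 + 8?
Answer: 255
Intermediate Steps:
V = 15
(3 + 14)*V = (3 + 14)*15 = 17*15 = 255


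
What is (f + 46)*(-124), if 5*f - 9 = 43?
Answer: -34968/5 ≈ -6993.6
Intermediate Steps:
f = 52/5 (f = 9/5 + (⅕)*43 = 9/5 + 43/5 = 52/5 ≈ 10.400)
(f + 46)*(-124) = (52/5 + 46)*(-124) = (282/5)*(-124) = -34968/5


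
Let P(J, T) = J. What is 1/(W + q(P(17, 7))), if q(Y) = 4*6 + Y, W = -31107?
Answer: -1/31066 ≈ -3.2190e-5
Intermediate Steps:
q(Y) = 24 + Y
1/(W + q(P(17, 7))) = 1/(-31107 + (24 + 17)) = 1/(-31107 + 41) = 1/(-31066) = -1/31066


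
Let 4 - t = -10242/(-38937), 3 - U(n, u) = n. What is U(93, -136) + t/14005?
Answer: -16359332048/181770895 ≈ -90.000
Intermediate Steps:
U(n, u) = 3 - n
t = 48502/12979 (t = 4 - (-10242)/(-38937) = 4 - (-10242)*(-1)/38937 = 4 - 1*3414/12979 = 4 - 3414/12979 = 48502/12979 ≈ 3.7370)
U(93, -136) + t/14005 = (3 - 1*93) + (48502/12979)/14005 = (3 - 93) + (48502/12979)*(1/14005) = -90 + 48502/181770895 = -16359332048/181770895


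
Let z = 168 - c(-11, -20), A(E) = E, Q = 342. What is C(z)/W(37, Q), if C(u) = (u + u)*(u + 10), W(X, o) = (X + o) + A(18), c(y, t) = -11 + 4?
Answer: 64750/397 ≈ 163.10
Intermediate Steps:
c(y, t) = -7
W(X, o) = 18 + X + o (W(X, o) = (X + o) + 18 = 18 + X + o)
z = 175 (z = 168 - 1*(-7) = 168 + 7 = 175)
C(u) = 2*u*(10 + u) (C(u) = (2*u)*(10 + u) = 2*u*(10 + u))
C(z)/W(37, Q) = (2*175*(10 + 175))/(18 + 37 + 342) = (2*175*185)/397 = 64750*(1/397) = 64750/397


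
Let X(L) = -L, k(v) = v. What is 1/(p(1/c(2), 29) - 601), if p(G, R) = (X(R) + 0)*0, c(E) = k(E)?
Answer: -1/601 ≈ -0.0016639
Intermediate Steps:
c(E) = E
p(G, R) = 0 (p(G, R) = (-R + 0)*0 = -R*0 = 0)
1/(p(1/c(2), 29) - 601) = 1/(0 - 601) = 1/(-601) = -1/601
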